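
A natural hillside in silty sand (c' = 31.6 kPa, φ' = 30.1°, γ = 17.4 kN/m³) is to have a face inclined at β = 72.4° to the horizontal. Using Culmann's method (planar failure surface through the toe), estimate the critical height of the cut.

Culmann's analysis gives the critical failure plane at α_cr = (β + φ')/2 = (72.4 + 30.1)/2 = 51.2°, and the critical height
H_c = (4c'/γ) · sinβ cosφ' / [1 − cos(β − φ')]
    = (4·31.6/17.4) · sin72.4°·cos30.1° / [1 − cos(42.3°)]
    = 7.264 · 0.9532·0.8652 / [1 − 0.7396]
    = 7.264 · 0.8247 / 0.2604
    = 23.01 m

H_c = 23.01 m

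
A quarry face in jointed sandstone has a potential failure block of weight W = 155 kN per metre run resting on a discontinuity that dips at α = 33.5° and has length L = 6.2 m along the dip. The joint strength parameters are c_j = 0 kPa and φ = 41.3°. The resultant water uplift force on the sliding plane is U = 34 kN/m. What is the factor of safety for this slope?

Resolving the block weight along and normal to the plane and applying the Mohr–Coulomb strength on the joint:
N' = W cosα − U = 155·cos33.5° − 34 = 95.3 kN/m
Driving force T = W sinα = 155·sin33.5° = 85.6 kN/m
Resisting force R = c_j·L + N'·tanφ = 0·6.2 + 95.3·tan41.3° = 0.0 + 83.7 = 83.7 kN/m
FS = R / T = 83.7 / 85.6 = 0.978

FS = 0.98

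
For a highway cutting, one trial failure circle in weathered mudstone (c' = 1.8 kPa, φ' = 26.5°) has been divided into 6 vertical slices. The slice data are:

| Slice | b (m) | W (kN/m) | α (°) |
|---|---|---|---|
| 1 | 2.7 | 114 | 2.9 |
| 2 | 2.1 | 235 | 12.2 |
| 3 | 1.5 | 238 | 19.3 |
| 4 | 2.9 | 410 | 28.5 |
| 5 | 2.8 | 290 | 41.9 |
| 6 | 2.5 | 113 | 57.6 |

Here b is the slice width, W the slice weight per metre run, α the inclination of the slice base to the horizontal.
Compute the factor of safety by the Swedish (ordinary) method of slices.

Ordinary method of slices: FS = Σ[c'·Δl_i + (W_i cosα_i)·tanφ'] / Σ W_i sinα_i, with Δl_i = b_i / cosα_i.
Slice 1: Δl = 2.7/cos2.9° = 2.703 m; N'_1 = 114·cos2.9° = 113.9; c'Δl = 4.87; W sinα = 5.8
Slice 2: Δl = 2.1/cos12.2° = 2.149 m; N'_2 = 235·cos12.2° = 229.7; c'Δl = 3.87; W sinα = 49.7
Slice 3: Δl = 1.5/cos19.3° = 1.589 m; N'_3 = 238·cos19.3° = 224.6; c'Δl = 2.86; W sinα = 78.7
Slice 4: Δl = 2.9/cos28.5° = 3.300 m; N'_4 = 410·cos28.5° = 360.3; c'Δl = 5.94; W sinα = 195.6
Slice 5: Δl = 2.8/cos41.9° = 3.762 m; N'_5 = 290·cos41.9° = 215.9; c'Δl = 6.77; W sinα = 193.7
Slice 6: Δl = 2.5/cos57.6° = 4.666 m; N'_6 = 113·cos57.6° = 60.5; c'Δl = 8.40; W sinα = 95.4
Σc'Δl = 32.7 kN/m; ΣN' = 1204.9 kN/m; ΣW sinα = 618.8 kN/m
Resisting = 32.7 + 1204.9·tan26.5° = 32.7 + 600.7 = 633.4 kN/m
FS = 633.4 / 618.8 = 1.024

FS = 1.02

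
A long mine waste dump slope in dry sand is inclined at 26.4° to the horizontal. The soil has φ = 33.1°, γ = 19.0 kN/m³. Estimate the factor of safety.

FS = 1.31

For a dry cohesionless infinite slope the factor of safety is FS = tanφ / tanβ.
FS = tan33.1° / tan26.4° = 0.6519 / 0.4964 = 1.313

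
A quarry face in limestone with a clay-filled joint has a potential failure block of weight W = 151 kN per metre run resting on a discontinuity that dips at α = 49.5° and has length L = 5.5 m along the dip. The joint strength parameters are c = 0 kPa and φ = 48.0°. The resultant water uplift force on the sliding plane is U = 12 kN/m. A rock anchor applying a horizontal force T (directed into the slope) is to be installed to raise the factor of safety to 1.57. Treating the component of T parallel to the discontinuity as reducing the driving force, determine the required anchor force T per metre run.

Resolving forces along and normal to the sliding plane, with the horizontal anchor force T adding T·sinα to the effective normal force and T·cosα acting up the plane against the driving force:
FS = [cL + (W cosα − U + T sinα) tanφ] / [W sinα − T cosα]
Without the anchor: N' = 86.1 kN/m, driving T_d = 114.8 kN/m, resisting R = 0·5.5 + 86.1·tan48.0° = 95.6 kN/m, FS = 0.83.
Setting FS = 1.57 and solving for T:
1.57·(114.8 − T cos49.5°) = 95.6 + T sin49.5°·tan48.0°
T·(sin49.5°·tan48.0° + 1.57·cos49.5°) = 1.57·114.8 − 95.6
T·(0.7604·1.1106 + 1.57·0.6494) = 180.3 − 95.6 = 84.7
T·1.8641 = 84.7
T = 45.4 kN/m

T = 45 kN/m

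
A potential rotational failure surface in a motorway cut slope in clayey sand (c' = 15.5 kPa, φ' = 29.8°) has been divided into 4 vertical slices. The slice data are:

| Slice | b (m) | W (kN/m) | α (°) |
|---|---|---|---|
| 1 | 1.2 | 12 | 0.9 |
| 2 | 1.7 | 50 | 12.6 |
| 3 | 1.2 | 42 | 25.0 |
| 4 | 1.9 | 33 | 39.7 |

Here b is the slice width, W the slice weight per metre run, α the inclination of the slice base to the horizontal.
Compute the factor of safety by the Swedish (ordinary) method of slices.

FS = 3.52

Ordinary method of slices: FS = Σ[c'·Δl_i + (W_i cosα_i)·tanφ'] / Σ W_i sinα_i, with Δl_i = b_i / cosα_i.
Slice 1: Δl = 1.2/cos0.9° = 1.200 m; N'_1 = 12·cos0.9° = 12.0; c'Δl = 18.60; W sinα = 0.2
Slice 2: Δl = 1.7/cos12.6° = 1.742 m; N'_2 = 50·cos12.6° = 48.8; c'Δl = 27.00; W sinα = 10.9
Slice 3: Δl = 1.2/cos25.0° = 1.324 m; N'_3 = 42·cos25.0° = 38.1; c'Δl = 20.52; W sinα = 17.7
Slice 4: Δl = 1.9/cos39.7° = 2.469 m; N'_4 = 33·cos39.7° = 25.4; c'Δl = 38.28; W sinα = 21.1
Σc'Δl = 104.4 kN/m; ΣN' = 124.2 kN/m; ΣW sinα = 49.9 kN/m
Resisting = 104.4 + 124.2·tan29.8° = 104.4 + 71.2 = 175.6 kN/m
FS = 175.6 / 49.9 = 3.516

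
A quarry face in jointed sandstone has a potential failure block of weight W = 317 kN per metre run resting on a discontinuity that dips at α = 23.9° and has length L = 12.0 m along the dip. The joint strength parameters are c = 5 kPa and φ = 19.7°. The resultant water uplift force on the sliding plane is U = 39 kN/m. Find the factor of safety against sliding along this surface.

Resolving the block weight along and normal to the plane and applying the Mohr–Coulomb strength on the joint:
N' = W cosα − U = 317·cos23.9° − 39 = 250.8 kN/m
Driving force T = W sinα = 317·sin23.9° = 128.4 kN/m
Resisting force R = c·L + N'·tanφ = 5·12.0 + 250.8·tan19.7° = 60.0 + 89.8 = 149.8 kN/m
FS = R / T = 149.8 / 128.4 = 1.166

FS = 1.17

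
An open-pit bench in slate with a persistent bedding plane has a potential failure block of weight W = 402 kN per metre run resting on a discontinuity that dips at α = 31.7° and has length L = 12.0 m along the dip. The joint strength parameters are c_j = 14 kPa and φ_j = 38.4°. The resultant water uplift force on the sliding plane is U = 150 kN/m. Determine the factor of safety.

Resolving the block weight along and normal to the plane and applying the Mohr–Coulomb strength on the joint:
N' = W cosα − U = 402·cos31.7° − 150 = 192.0 kN/m
Driving force T = W sinα = 402·sin31.7° = 211.2 kN/m
Resisting force R = c_j·L + N'·tanφ_j = 14·12.0 + 192.0·tan38.4° = 168.0 + 152.2 = 320.2 kN/m
FS = R / T = 320.2 / 211.2 = 1.516

FS = 1.52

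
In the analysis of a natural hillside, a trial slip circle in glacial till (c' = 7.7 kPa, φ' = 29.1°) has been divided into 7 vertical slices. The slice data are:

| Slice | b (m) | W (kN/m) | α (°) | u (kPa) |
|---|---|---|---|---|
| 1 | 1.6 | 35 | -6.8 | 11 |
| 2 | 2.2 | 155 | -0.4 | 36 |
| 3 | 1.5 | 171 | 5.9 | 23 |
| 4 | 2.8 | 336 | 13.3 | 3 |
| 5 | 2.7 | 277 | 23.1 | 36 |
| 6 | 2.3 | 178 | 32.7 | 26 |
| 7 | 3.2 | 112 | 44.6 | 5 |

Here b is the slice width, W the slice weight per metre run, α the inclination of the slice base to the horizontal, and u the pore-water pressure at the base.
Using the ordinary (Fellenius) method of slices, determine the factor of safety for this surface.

Ordinary method of slices: FS = Σ[c'·Δl_i + (W_i cosα_i − u_i·Δl_i)·tanφ'] / Σ W_i sinα_i, with Δl_i = b_i / cosα_i.
Slice 1: Δl = 1.6/cos(-6.8°) = 1.611 m; N'_1 = 35·cos(-6.8°) − 11·1.611 = 17.0; c'Δl = 12.41; W sinα = -4.1
Slice 2: Δl = 2.2/cos(-0.4°) = 2.200 m; N'_2 = 155·cos(-0.4°) − 36·2.200 = 75.8; c'Δl = 16.94; W sinα = -1.1
Slice 3: Δl = 1.5/cos5.9° = 1.508 m; N'_3 = 171·cos5.9° − 23·1.508 = 135.4; c'Δl = 11.61; W sinα = 17.6
Slice 4: Δl = 2.8/cos13.3° = 2.877 m; N'_4 = 336·cos13.3° − 3·2.877 = 318.4; c'Δl = 22.15; W sinα = 77.3
Slice 5: Δl = 2.7/cos23.1° = 2.935 m; N'_5 = 277·cos23.1° − 36·2.935 = 149.1; c'Δl = 22.60; W sinα = 108.7
Slice 6: Δl = 2.3/cos32.7° = 2.733 m; N'_6 = 178·cos32.7° − 26·2.733 = 78.7; c'Δl = 21.05; W sinα = 96.2
Slice 7: Δl = 3.2/cos44.6° = 4.494 m; N'_7 = 112·cos44.6° − 5·4.494 = 57.3; c'Δl = 34.61; W sinα = 78.6
Σc'Δl = 141.4 kN/m; ΣN' = 831.7 kN/m; ΣW sinα = 373.1 kN/m
Resisting = 141.4 + 831.7·tan29.1° = 141.4 + 462.9 = 604.3 kN/m
FS = 604.3 / 373.1 = 1.620

FS = 1.62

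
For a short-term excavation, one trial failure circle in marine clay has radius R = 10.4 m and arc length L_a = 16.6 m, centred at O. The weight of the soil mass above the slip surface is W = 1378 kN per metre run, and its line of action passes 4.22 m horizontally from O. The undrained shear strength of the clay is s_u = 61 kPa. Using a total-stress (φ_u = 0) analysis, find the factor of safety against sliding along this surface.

Taking moments about the centre O, the resisting moment is provided by the undrained shear strength acting along the arc:
M_R = s_u·L_a·R = 61·16.60·10.4 = 10531.0 kN·m/m
M_D = W·d = 1378·4.22 = 5815.2 kN·m/m
FS = M_R / M_D = 10531.0 / 5815.2 = 1.811

FS = 1.81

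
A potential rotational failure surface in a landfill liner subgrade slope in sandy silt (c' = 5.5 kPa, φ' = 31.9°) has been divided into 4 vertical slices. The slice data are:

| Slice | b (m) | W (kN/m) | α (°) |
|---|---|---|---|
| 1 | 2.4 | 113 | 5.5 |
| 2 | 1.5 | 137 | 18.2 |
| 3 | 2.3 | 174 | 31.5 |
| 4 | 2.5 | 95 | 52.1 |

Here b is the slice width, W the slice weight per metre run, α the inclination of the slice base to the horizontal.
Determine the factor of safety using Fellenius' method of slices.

FS = 1.54

Ordinary method of slices: FS = Σ[c'·Δl_i + (W_i cosα_i)·tanφ'] / Σ W_i sinα_i, with Δl_i = b_i / cosα_i.
Slice 1: Δl = 2.4/cos5.5° = 2.411 m; N'_1 = 113·cos5.5° = 112.5; c'Δl = 13.26; W sinα = 10.8
Slice 2: Δl = 1.5/cos18.2° = 1.579 m; N'_2 = 137·cos18.2° = 130.1; c'Δl = 8.68; W sinα = 42.8
Slice 3: Δl = 2.3/cos31.5° = 2.698 m; N'_3 = 174·cos31.5° = 148.4; c'Δl = 14.84; W sinα = 90.9
Slice 4: Δl = 2.5/cos52.1° = 4.070 m; N'_4 = 95·cos52.1° = 58.4; c'Δl = 22.38; W sinα = 75.0
Σc'Δl = 59.2 kN/m; ΣN' = 449.3 kN/m; ΣW sinα = 219.5 kN/m
Resisting = 59.2 + 449.3·tan31.9° = 59.2 + 279.7 = 338.9 kN/m
FS = 338.9 / 219.5 = 1.544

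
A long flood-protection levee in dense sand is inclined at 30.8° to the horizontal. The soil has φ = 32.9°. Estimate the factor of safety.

For a dry cohesionless infinite slope the factor of safety is FS = tanφ / tanβ.
FS = tan32.9° / tan30.8° = 0.6469 / 0.5961 = 1.085

FS = 1.09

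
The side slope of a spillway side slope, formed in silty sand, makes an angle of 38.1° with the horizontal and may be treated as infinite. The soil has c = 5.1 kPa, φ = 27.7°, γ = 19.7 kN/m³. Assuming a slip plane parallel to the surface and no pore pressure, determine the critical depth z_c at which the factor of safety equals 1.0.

Setting FS = 1.00 in FS = [c + γz cos²β tanφ] / [γz sinβ cosβ] and solving for z:
z = c / [γ cosβ (FS·sinβ − cosβ·tanφ)]
  = 5.1 / [19.7·cos38.1°·(1.00·sin38.1° − cos38.1°·tan27.7°)]
  = 5.1 / [19.7·0.7869·(1.00·0.6170 − 0.7869·0.5250)]
  = 5.1 / 3.1608 = 1.614 m

z_c = 1.61 m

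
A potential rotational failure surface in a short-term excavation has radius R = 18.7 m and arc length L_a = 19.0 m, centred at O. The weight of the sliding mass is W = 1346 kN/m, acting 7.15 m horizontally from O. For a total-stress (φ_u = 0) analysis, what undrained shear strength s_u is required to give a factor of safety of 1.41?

FS = s_u·L_a·R / (W·d), so s_u = FS·W·d / (L_a·R).
s_u = 1.41·1346·7.15 / (19.00·18.7) = 13569.7 / 355.30 = 38.19 kPa

s_u = 38.2 kPa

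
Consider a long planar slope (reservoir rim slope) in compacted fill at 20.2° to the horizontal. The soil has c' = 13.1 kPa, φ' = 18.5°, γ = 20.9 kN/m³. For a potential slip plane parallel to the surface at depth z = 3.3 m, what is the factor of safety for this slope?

FS = 1.50

For an infinite slope with a slip plane parallel to the surface (no pore pressure): FS = [c' + γz cos²β tanφ'] / [γz sinβ cosβ].
γz = 20.9·3.3 = 68.97 kN/m²
Numerator = 13.1 + 68.97·cos²20.2°·tan18.5° = 13.1 + 68.97·0.8808·0.3346 = 33.426 kPa
Denominator = 68.97·sin20.2°·cos20.2° = 68.97·0.3453·0.9385 = 22.350 kPa
FS = 33.426 / 22.350 = 1.496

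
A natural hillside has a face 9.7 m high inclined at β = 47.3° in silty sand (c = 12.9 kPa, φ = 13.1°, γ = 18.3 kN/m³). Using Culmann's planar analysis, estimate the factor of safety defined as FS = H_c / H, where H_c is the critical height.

H_c = (4c/γ) · sinβ cosφ / [1 − cos(β − φ)]
    = (4·12.9/18.3) · sin47.3°·cos13.1° / [1 − cos34.2°]
    = 2.820 · 0.7158 / 0.1729 = 11.67 m
FS = H_c / H = 11.67 / 9.7 = 1.203

FS = 1.20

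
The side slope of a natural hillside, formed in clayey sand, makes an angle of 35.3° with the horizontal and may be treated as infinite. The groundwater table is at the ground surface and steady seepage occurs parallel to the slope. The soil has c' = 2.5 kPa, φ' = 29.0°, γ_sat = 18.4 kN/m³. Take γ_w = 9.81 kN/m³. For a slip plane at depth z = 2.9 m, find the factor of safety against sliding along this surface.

FS = 0.46

With seepage parallel to the slope and the water table at the surface, the effective normal stress on the slip plane uses the buoyant unit weight γ' = γ_sat − γ_w while the driving shear stress uses γ_sat:
FS = [c' + γ' z cos²β tanφ'] / [γ_sat z sinβ cosβ]
γ' = 18.4 − 9.81 = 8.59 kN/m³
Numerator = 2.5 + 8.59·2.9·cos²35.3°·tan29.0° = 2.5 + 8.59·2.9·0.6661·0.5543 = 11.698 kPa
Denominator = 18.4·2.9·sin35.3°·cos35.3° = 18.4·2.9·0.5779·0.8161 = 25.165 kPa
FS = 11.698 / 25.165 = 0.465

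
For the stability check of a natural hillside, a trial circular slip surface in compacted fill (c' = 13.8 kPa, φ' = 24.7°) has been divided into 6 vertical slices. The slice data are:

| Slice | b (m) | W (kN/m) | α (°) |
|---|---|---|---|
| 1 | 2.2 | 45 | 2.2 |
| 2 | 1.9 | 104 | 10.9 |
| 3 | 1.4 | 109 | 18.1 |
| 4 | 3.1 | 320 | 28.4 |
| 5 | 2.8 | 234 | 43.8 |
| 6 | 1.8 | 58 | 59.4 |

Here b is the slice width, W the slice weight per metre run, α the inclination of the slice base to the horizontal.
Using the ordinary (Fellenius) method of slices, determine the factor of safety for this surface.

Ordinary method of slices: FS = Σ[c'·Δl_i + (W_i cosα_i)·tanφ'] / Σ W_i sinα_i, with Δl_i = b_i / cosα_i.
Slice 1: Δl = 2.2/cos2.2° = 2.202 m; N'_1 = 45·cos2.2° = 45.0; c'Δl = 30.38; W sinα = 1.7
Slice 2: Δl = 1.9/cos10.9° = 1.935 m; N'_2 = 104·cos10.9° = 102.1; c'Δl = 26.70; W sinα = 19.7
Slice 3: Δl = 1.4/cos18.1° = 1.473 m; N'_3 = 109·cos18.1° = 103.6; c'Δl = 20.33; W sinα = 33.9
Slice 4: Δl = 3.1/cos28.4° = 3.524 m; N'_4 = 320·cos28.4° = 281.5; c'Δl = 48.63; W sinα = 152.2
Slice 5: Δl = 2.8/cos43.8° = 3.879 m; N'_5 = 234·cos43.8° = 168.9; c'Δl = 53.54; W sinα = 162.0
Slice 6: Δl = 1.8/cos59.4° = 3.536 m; N'_6 = 58·cos59.4° = 29.5; c'Δl = 48.80; W sinα = 49.9
Σc'Δl = 228.4 kN/m; ΣN' = 730.6 kN/m; ΣW sinα = 419.3 kN/m
Resisting = 228.4 + 730.6·tan24.7° = 228.4 + 336.0 = 564.4 kN/m
FS = 564.4 / 419.3 = 1.346

FS = 1.35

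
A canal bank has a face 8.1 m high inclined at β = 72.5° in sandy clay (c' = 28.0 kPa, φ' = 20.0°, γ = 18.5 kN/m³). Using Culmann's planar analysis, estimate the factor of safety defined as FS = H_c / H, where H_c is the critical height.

H_c = (4c'/γ) · sinβ cosφ' / [1 − cos(β − φ')]
    = (4·28.0/18.5) · sin72.5°·cos20.0° / [1 − cos52.5°]
    = 6.054 · 0.8962 / 0.3912 = 13.87 m
FS = H_c / H = 13.87 / 8.1 = 1.712

FS = 1.71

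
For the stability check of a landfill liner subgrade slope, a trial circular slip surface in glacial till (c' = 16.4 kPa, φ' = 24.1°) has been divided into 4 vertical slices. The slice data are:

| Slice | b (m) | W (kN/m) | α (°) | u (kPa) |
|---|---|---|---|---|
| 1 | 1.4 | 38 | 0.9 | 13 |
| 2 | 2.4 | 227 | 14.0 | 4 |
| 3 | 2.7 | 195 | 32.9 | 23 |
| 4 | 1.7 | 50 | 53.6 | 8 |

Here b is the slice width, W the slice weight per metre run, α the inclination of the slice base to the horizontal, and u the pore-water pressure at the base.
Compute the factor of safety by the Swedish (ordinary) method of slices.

FS = 1.53

Ordinary method of slices: FS = Σ[c'·Δl_i + (W_i cosα_i − u_i·Δl_i)·tanφ'] / Σ W_i sinα_i, with Δl_i = b_i / cosα_i.
Slice 1: Δl = 1.4/cos0.9° = 1.400 m; N'_1 = 38·cos0.9° − 13·1.400 = 19.8; c'Δl = 22.96; W sinα = 0.6
Slice 2: Δl = 2.4/cos14.0° = 2.473 m; N'_2 = 227·cos14.0° − 4·2.473 = 210.4; c'Δl = 40.56; W sinα = 54.9
Slice 3: Δl = 2.7/cos32.9° = 3.216 m; N'_3 = 195·cos32.9° − 23·3.216 = 89.8; c'Δl = 52.74; W sinα = 105.9
Slice 4: Δl = 1.7/cos53.6° = 2.865 m; N'_4 = 50·cos53.6° − 8·2.865 = 6.8; c'Δl = 46.98; W sinα = 40.2
Σc'Δl = 163.2 kN/m; ΣN' = 326.7 kN/m; ΣW sinα = 201.7 kN/m
Resisting = 163.2 + 326.7·tan24.1° = 163.2 + 146.1 = 309.4 kN/m
FS = 309.4 / 201.7 = 1.534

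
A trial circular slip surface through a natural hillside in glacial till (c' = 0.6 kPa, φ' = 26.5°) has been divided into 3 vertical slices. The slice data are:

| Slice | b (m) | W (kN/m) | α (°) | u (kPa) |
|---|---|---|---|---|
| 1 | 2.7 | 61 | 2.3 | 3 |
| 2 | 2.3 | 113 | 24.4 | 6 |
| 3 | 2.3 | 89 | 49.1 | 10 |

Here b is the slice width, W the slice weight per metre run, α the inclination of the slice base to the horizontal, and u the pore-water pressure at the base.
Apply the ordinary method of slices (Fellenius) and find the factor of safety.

FS = 0.75

Ordinary method of slices: FS = Σ[c'·Δl_i + (W_i cosα_i − u_i·Δl_i)·tanφ'] / Σ W_i sinα_i, with Δl_i = b_i / cosα_i.
Slice 1: Δl = 2.7/cos2.3° = 2.702 m; N'_1 = 61·cos2.3° − 3·2.702 = 52.8; c'Δl = 1.62; W sinα = 2.4
Slice 2: Δl = 2.3/cos24.4° = 2.526 m; N'_2 = 113·cos24.4° − 6·2.526 = 87.8; c'Δl = 1.52; W sinα = 46.7
Slice 3: Δl = 2.3/cos49.1° = 3.513 m; N'_3 = 89·cos49.1° − 10·3.513 = 23.1; c'Δl = 2.11; W sinα = 67.3
Σc'Δl = 5.2 kN/m; ΣN' = 163.7 kN/m; ΣW sinα = 116.4 kN/m
Resisting = 5.2 + 163.7·tan26.5° = 5.2 + 81.6 = 86.9 kN/m
FS = 86.9 / 116.4 = 0.746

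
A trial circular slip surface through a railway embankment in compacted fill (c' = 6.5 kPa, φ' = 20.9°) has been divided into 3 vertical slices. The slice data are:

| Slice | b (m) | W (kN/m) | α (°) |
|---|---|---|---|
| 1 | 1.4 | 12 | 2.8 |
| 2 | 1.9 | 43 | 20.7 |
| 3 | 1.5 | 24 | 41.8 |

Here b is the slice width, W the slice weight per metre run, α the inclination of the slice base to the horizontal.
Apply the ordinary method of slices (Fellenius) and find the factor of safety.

FS = 1.96

Ordinary method of slices: FS = Σ[c'·Δl_i + (W_i cosα_i)·tanφ'] / Σ W_i sinα_i, with Δl_i = b_i / cosα_i.
Slice 1: Δl = 1.4/cos2.8° = 1.402 m; N'_1 = 12·cos2.8° = 12.0; c'Δl = 9.11; W sinα = 0.6
Slice 2: Δl = 1.9/cos20.7° = 2.031 m; N'_2 = 43·cos20.7° = 40.2; c'Δl = 13.20; W sinα = 15.2
Slice 3: Δl = 1.5/cos41.8° = 2.012 m; N'_3 = 24·cos41.8° = 17.9; c'Δl = 13.08; W sinα = 16.0
Σc'Δl = 35.4 kN/m; ΣN' = 70.1 kN/m; ΣW sinα = 31.8 kN/m
Resisting = 35.4 + 70.1·tan20.9° = 35.4 + 26.8 = 62.2 kN/m
FS = 62.2 / 31.8 = 1.956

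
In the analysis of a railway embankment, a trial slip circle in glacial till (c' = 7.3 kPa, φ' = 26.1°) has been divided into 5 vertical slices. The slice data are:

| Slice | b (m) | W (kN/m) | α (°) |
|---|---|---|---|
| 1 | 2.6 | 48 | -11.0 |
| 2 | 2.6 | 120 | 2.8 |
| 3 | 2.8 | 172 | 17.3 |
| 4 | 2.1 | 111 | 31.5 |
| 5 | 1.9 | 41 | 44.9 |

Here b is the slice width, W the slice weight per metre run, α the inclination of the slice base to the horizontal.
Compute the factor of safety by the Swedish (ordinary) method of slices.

Ordinary method of slices: FS = Σ[c'·Δl_i + (W_i cosα_i)·tanφ'] / Σ W_i sinα_i, with Δl_i = b_i / cosα_i.
Slice 1: Δl = 2.6/cos(-11.0°) = 2.649 m; N'_1 = 48·cos(-11.0°) = 47.1; c'Δl = 19.34; W sinα = -9.2
Slice 2: Δl = 2.6/cos2.8° = 2.603 m; N'_2 = 120·cos2.8° = 119.9; c'Δl = 19.00; W sinα = 5.9
Slice 3: Δl = 2.8/cos17.3° = 2.933 m; N'_3 = 172·cos17.3° = 164.2; c'Δl = 21.41; W sinα = 51.1
Slice 4: Δl = 2.1/cos31.5° = 2.463 m; N'_4 = 111·cos31.5° = 94.6; c'Δl = 17.98; W sinα = 58.0
Slice 5: Δl = 1.9/cos44.9° = 2.682 m; N'_5 = 41·cos44.9° = 29.0; c'Δl = 19.58; W sinα = 28.9
Σc'Δl = 97.3 kN/m; ΣN' = 454.9 kN/m; ΣW sinα = 134.8 kN/m
Resisting = 97.3 + 454.9·tan26.1° = 97.3 + 222.8 = 320.1 kN/m
FS = 320.1 / 134.8 = 2.375

FS = 2.38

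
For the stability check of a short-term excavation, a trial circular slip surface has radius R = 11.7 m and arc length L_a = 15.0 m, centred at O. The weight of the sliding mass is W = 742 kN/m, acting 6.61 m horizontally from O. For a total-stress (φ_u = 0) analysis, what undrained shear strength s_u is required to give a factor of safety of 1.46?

FS = s_u·L_a·R / (W·d), so s_u = FS·W·d / (L_a·R).
s_u = 1.46·742·6.61 / (15.00·11.7) = 7160.7 / 175.50 = 40.80 kPa

s_u = 40.8 kPa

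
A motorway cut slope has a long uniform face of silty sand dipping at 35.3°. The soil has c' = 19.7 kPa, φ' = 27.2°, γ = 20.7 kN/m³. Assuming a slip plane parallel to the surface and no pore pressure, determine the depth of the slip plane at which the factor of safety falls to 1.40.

z = 2.99 m

Setting FS = 1.40 in FS = [c' + γz cos²β tanφ'] / [γz sinβ cosβ] and solving for z:
z = c' / [γ cosβ (FS·sinβ − cosβ·tanφ')]
  = 19.7 / [20.7·cos35.3°·(1.40·sin35.3° − cos35.3°·tan27.2°)]
  = 19.7 / [20.7·0.8161·(1.40·0.5779 − 0.8161·0.5139)]
  = 19.7 / 6.5813 = 2.993 m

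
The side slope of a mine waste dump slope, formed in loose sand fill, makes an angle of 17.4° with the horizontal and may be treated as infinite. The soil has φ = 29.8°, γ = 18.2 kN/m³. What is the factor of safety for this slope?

FS = 1.83

For a dry cohesionless infinite slope the factor of safety is FS = tanφ / tanβ.
FS = tan29.8° / tan17.4° = 0.5727 / 0.3134 = 1.828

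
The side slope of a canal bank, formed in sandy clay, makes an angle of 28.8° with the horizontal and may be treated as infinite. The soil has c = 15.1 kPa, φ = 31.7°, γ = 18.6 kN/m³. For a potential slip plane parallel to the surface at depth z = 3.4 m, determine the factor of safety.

For an infinite slope with a slip plane parallel to the surface (no pore pressure): FS = [c + γz cos²β tanφ] / [γz sinβ cosβ].
γz = 18.6·3.4 = 63.24 kN/m²
Numerator = 15.1 + 63.24·cos²28.8°·tan31.7° = 15.1 + 63.24·0.7679·0.6176 = 45.093 kPa
Denominator = 63.24·sin28.8°·cos28.8° = 63.24·0.4818·0.8763 = 26.698 kPa
FS = 45.093 / 26.698 = 1.689

FS = 1.69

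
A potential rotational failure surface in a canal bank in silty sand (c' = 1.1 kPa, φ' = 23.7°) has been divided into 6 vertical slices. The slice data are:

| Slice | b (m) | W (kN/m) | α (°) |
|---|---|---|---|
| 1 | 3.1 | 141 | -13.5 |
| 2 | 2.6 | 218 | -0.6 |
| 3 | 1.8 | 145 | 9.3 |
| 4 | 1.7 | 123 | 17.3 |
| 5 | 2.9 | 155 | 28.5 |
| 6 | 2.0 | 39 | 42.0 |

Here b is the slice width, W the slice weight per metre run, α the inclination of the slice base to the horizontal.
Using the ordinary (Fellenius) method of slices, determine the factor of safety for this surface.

FS = 2.88

Ordinary method of slices: FS = Σ[c'·Δl_i + (W_i cosα_i)·tanφ'] / Σ W_i sinα_i, with Δl_i = b_i / cosα_i.
Slice 1: Δl = 3.1/cos(-13.5°) = 3.188 m; N'_1 = 141·cos(-13.5°) = 137.1; c'Δl = 3.51; W sinα = -32.9
Slice 2: Δl = 2.6/cos(-0.6°) = 2.600 m; N'_2 = 218·cos(-0.6°) = 218.0; c'Δl = 2.86; W sinα = -2.3
Slice 3: Δl = 1.8/cos9.3° = 1.824 m; N'_3 = 145·cos9.3° = 143.1; c'Δl = 2.01; W sinα = 23.4
Slice 4: Δl = 1.7/cos17.3° = 1.781 m; N'_4 = 123·cos17.3° = 117.4; c'Δl = 1.96; W sinα = 36.6
Slice 5: Δl = 2.9/cos28.5° = 3.300 m; N'_5 = 155·cos28.5° = 136.2; c'Δl = 3.63; W sinα = 74.0
Slice 6: Δl = 2.0/cos42.0° = 2.691 m; N'_6 = 39·cos42.0° = 29.0; c'Δl = 2.96; W sinα = 26.1
Σc'Δl = 16.9 kN/m; ΣN' = 780.8 kN/m; ΣW sinα = 124.9 kN/m
Resisting = 16.9 + 780.8·tan23.7° = 16.9 + 342.8 = 359.7 kN/m
FS = 359.7 / 124.9 = 2.881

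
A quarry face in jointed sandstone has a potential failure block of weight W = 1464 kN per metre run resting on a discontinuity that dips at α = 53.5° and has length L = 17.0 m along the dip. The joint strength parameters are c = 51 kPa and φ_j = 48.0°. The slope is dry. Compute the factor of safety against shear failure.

FS = 1.56

Resolving the block weight along and normal to the plane and applying the Mohr–Coulomb strength on the joint:
N' = W cosα = 1464·cos53.5° = 870.8 kN/m
Driving force T = W sinα = 1464·sin53.5° = 1176.8 kN/m
Resisting force R = c·L + N'·tanφ_j = 51·17.0 + 870.8·tan48.0° = 867.0 + 967.1 = 1834.1 kN/m
FS = R / T = 1834.1 / 1176.8 = 1.559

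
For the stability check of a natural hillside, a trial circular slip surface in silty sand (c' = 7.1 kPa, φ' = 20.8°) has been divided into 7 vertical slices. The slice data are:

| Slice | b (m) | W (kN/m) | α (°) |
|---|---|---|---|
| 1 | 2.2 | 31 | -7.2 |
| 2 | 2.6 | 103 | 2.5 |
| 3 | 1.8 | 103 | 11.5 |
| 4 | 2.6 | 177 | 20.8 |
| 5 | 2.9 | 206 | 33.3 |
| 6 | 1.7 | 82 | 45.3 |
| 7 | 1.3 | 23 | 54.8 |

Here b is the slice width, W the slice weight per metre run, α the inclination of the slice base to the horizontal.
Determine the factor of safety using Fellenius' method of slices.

Ordinary method of slices: FS = Σ[c'·Δl_i + (W_i cosα_i)·tanφ'] / Σ W_i sinα_i, with Δl_i = b_i / cosα_i.
Slice 1: Δl = 2.2/cos(-7.2°) = 2.217 m; N'_1 = 31·cos(-7.2°) = 30.8; c'Δl = 15.74; W sinα = -3.9
Slice 2: Δl = 2.6/cos2.5° = 2.602 m; N'_2 = 103·cos2.5° = 102.9; c'Δl = 18.48; W sinα = 4.5
Slice 3: Δl = 1.8/cos11.5° = 1.837 m; N'_3 = 103·cos11.5° = 100.9; c'Δl = 13.04; W sinα = 20.5
Slice 4: Δl = 2.6/cos20.8° = 2.781 m; N'_4 = 177·cos20.8° = 165.5; c'Δl = 19.75; W sinα = 62.9
Slice 5: Δl = 2.9/cos33.3° = 3.470 m; N'_5 = 206·cos33.3° = 172.2; c'Δl = 24.63; W sinα = 113.1
Slice 6: Δl = 1.7/cos45.3° = 2.417 m; N'_6 = 82·cos45.3° = 57.7; c'Δl = 17.16; W sinα = 58.3
Slice 7: Δl = 1.3/cos54.8° = 2.255 m; N'_7 = 23·cos54.8° = 13.3; c'Δl = 16.01; W sinα = 18.8
Σc'Δl = 124.8 kN/m; ΣN' = 643.2 kN/m; ΣW sinα = 274.2 kN/m
Resisting = 124.8 + 643.2·tan20.8° = 124.8 + 244.3 = 369.1 kN/m
FS = 369.1 / 274.2 = 1.346

FS = 1.35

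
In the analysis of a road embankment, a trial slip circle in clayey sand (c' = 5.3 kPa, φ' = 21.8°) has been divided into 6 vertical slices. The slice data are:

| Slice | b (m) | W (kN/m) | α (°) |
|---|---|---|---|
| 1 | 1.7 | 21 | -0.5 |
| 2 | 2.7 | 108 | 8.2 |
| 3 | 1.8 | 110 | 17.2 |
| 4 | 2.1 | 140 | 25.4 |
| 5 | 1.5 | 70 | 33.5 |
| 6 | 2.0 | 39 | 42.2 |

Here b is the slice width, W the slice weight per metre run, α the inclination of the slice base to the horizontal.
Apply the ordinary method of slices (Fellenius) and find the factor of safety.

FS = 1.44

Ordinary method of slices: FS = Σ[c'·Δl_i + (W_i cosα_i)·tanφ'] / Σ W_i sinα_i, with Δl_i = b_i / cosα_i.
Slice 1: Δl = 1.7/cos(-0.5°) = 1.700 m; N'_1 = 21·cos(-0.5°) = 21.0; c'Δl = 9.01; W sinα = -0.2
Slice 2: Δl = 2.7/cos8.2° = 2.728 m; N'_2 = 108·cos8.2° = 106.9; c'Δl = 14.46; W sinα = 15.4
Slice 3: Δl = 1.8/cos17.2° = 1.884 m; N'_3 = 110·cos17.2° = 105.1; c'Δl = 9.99; W sinα = 32.5
Slice 4: Δl = 2.1/cos25.4° = 2.325 m; N'_4 = 140·cos25.4° = 126.5; c'Δl = 12.32; W sinα = 60.1
Slice 5: Δl = 1.5/cos33.5° = 1.799 m; N'_5 = 70·cos33.5° = 58.4; c'Δl = 9.53; W sinα = 38.6
Slice 6: Δl = 2.0/cos42.2° = 2.700 m; N'_6 = 39·cos42.2° = 28.9; c'Δl = 14.31; W sinα = 26.2
Σc'Δl = 69.6 kN/m; ΣN' = 446.7 kN/m; ΣW sinα = 172.6 kN/m
Resisting = 69.6 + 446.7·tan21.8° = 69.6 + 178.7 = 248.3 kN/m
FS = 248.3 / 172.6 = 1.438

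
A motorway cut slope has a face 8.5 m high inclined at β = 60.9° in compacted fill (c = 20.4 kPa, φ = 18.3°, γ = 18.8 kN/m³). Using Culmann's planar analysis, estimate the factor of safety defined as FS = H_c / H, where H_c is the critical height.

FS = 1.61

H_c = (4c/γ) · sinβ cosφ / [1 − cos(β − φ)]
    = (4·20.4/18.8) · sin60.9°·cos18.3° / [1 − cos42.6°]
    = 4.340 · 0.8296 / 0.2639 = 13.64 m
FS = H_c / H = 13.64 / 8.5 = 1.605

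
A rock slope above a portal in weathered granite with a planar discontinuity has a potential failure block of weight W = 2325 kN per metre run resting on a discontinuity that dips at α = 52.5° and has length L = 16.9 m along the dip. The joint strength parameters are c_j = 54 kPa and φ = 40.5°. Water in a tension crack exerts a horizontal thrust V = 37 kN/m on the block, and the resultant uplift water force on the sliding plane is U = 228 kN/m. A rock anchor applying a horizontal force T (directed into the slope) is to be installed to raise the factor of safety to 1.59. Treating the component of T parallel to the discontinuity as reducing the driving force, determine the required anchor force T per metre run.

Resolving forces along and normal to the sliding plane, with the horizontal anchor force T adding T·sinα to the effective normal force and T·cosα acting up the plane against the driving force:
FS = [c_jL + (W cosα − U − V sinα + T sinα) tanφ] / [W sinα + V cosα − T cosα]
Without the anchor: N' = 1158.0 kN/m, driving T_d = 1867.1 kN/m, resisting R = 54·16.9 + 1158.0·tan40.5° = 1901.6 kN/m, FS = 1.02.
Setting FS = 1.59 and solving for T:
1.59·(1867.1 − T cos52.5°) = 1901.6 + T sin52.5°·tan40.5°
T·(sin52.5°·tan40.5° + 1.59·cos52.5°) = 1.59·1867.1 − 1901.6
T·(0.7934·0.8541 + 1.59·0.6088) = 2968.6 − 1901.6 = 1067.0
T·1.6455 = 1067.0
T = 648.4 kN/m

T = 648 kN/m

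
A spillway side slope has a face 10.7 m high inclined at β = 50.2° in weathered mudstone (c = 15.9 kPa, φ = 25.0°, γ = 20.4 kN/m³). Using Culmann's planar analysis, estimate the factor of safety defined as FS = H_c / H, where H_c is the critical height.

FS = 2.13

H_c = (4c/γ) · sinβ cosφ / [1 − cos(β − φ)]
    = (4·15.9/20.4) · sin50.2°·cos25.0° / [1 − cos25.2°]
    = 3.118 · 0.6963 / 0.0952 = 22.81 m
FS = H_c / H = 22.81 / 10.7 = 2.132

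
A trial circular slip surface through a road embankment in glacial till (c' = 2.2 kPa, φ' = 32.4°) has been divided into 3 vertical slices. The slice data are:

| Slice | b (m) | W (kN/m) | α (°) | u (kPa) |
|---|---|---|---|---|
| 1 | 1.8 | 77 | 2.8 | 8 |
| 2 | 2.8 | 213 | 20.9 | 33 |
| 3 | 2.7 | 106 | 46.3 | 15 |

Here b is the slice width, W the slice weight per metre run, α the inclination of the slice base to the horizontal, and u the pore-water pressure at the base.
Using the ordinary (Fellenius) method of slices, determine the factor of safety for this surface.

Ordinary method of slices: FS = Σ[c'·Δl_i + (W_i cosα_i − u_i·Δl_i)·tanφ'] / Σ W_i sinα_i, with Δl_i = b_i / cosα_i.
Slice 1: Δl = 1.8/cos2.8° = 1.802 m; N'_1 = 77·cos2.8° − 8·1.802 = 62.5; c'Δl = 3.96; W sinα = 3.8
Slice 2: Δl = 2.8/cos20.9° = 2.997 m; N'_2 = 213·cos20.9° − 33·2.997 = 100.1; c'Δl = 6.59; W sinα = 76.0
Slice 3: Δl = 2.7/cos46.3° = 3.908 m; N'_3 = 106·cos46.3° − 15·3.908 = 14.6; c'Δl = 8.60; W sinα = 76.6
Σc'Δl = 19.2 kN/m; ΣN' = 177.2 kN/m; ΣW sinα = 156.4 kN/m
Resisting = 19.2 + 177.2·tan32.4° = 19.2 + 112.4 = 131.6 kN/m
FS = 131.6 / 156.4 = 0.842

FS = 0.84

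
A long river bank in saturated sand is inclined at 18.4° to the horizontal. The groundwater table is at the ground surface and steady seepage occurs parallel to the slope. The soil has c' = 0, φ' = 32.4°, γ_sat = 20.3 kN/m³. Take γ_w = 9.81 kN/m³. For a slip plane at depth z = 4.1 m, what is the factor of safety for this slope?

With seepage parallel to the slope and the water table at the surface, the effective normal stress on the slip plane uses the buoyant unit weight γ' = γ_sat − γ_w while the driving shear stress uses γ_sat:
FS = [c' + γ' z cos²β tanφ'] / [γ_sat z sinβ cosβ]
(For c' = 0 this reduces to FS = (γ'/γ_sat)·tanφ'/tanβ.)
γ' = 20.3 − 9.81 = 10.49 kN/m³
Numerator = 0.0 + 10.49·4.1·cos²18.4°·tan32.4° = 0.0 + 10.49·4.1·0.9004·0.6346 = 24.575 kPa
Denominator = 20.3·4.1·sin18.4°·cos18.4° = 20.3·4.1·0.3156·0.9489 = 24.928 kPa
FS = 24.575 / 24.928 = 0.986

FS = 0.99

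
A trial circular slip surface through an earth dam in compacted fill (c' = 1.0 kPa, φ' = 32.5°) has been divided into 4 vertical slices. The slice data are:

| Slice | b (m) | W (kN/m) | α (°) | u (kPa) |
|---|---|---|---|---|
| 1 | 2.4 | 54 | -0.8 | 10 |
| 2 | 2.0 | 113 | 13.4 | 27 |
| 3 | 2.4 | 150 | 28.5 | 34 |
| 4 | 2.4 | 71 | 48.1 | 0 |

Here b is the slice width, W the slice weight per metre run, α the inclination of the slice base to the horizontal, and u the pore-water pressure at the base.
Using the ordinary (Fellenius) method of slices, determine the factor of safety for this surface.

Ordinary method of slices: FS = Σ[c'·Δl_i + (W_i cosα_i − u_i·Δl_i)·tanφ'] / Σ W_i sinα_i, with Δl_i = b_i / cosα_i.
Slice 1: Δl = 2.4/cos(-0.8°) = 2.400 m; N'_1 = 54·cos(-0.8°) − 10·2.400 = 30.0; c'Δl = 2.40; W sinα = -0.8
Slice 2: Δl = 2.0/cos13.4° = 2.056 m; N'_2 = 113·cos13.4° − 27·2.056 = 54.4; c'Δl = 2.06; W sinα = 26.2
Slice 3: Δl = 2.4/cos28.5° = 2.731 m; N'_3 = 150·cos28.5° − 34·2.731 = 39.0; c'Δl = 2.73; W sinα = 71.6
Slice 4: Δl = 2.4/cos48.1° = 3.594 m; N'_4 = 71·cos48.1° − 0·3.594 = 47.4; c'Δl = 3.59; W sinα = 52.8
Σc'Δl = 10.8 kN/m; ΣN' = 170.8 kN/m; ΣW sinα = 149.9 kN/m
Resisting = 10.8 + 170.8·tan32.5° = 10.8 + 108.8 = 119.6 kN/m
FS = 119.6 / 149.9 = 0.798

FS = 0.80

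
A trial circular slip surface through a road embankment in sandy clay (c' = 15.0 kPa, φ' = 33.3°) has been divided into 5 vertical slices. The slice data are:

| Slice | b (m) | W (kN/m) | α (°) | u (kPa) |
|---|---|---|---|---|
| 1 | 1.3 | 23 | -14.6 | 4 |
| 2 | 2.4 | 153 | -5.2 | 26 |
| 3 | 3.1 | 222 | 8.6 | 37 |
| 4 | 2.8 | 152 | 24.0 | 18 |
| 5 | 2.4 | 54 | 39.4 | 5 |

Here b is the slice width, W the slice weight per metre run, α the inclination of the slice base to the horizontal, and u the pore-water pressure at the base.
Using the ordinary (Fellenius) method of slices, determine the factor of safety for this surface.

Ordinary method of slices: FS = Σ[c'·Δl_i + (W_i cosα_i − u_i·Δl_i)·tanφ'] / Σ W_i sinα_i, with Δl_i = b_i / cosα_i.
Slice 1: Δl = 1.3/cos(-14.6°) = 1.343 m; N'_1 = 23·cos(-14.6°) − 4·1.343 = 16.9; c'Δl = 20.15; W sinα = -5.8
Slice 2: Δl = 2.4/cos(-5.2°) = 2.410 m; N'_2 = 153·cos(-5.2°) − 26·2.410 = 89.7; c'Δl = 36.15; W sinα = -13.9
Slice 3: Δl = 3.1/cos8.6° = 3.135 m; N'_3 = 222·cos8.6° − 37·3.135 = 103.5; c'Δl = 47.03; W sinα = 33.2
Slice 4: Δl = 2.8/cos24.0° = 3.065 m; N'_4 = 152·cos24.0° − 18·3.065 = 83.7; c'Δl = 45.97; W sinα = 61.8
Slice 5: Δl = 2.4/cos39.4° = 3.106 m; N'_5 = 54·cos39.4° − 5·3.106 = 26.2; c'Δl = 46.59; W sinα = 34.3
Σc'Δl = 195.9 kN/m; ΣN' = 320.0 kN/m; ΣW sinα = 109.6 kN/m
Resisting = 195.9 + 320.0·tan33.3° = 195.9 + 210.2 = 406.1 kN/m
FS = 406.1 / 109.6 = 3.704

FS = 3.70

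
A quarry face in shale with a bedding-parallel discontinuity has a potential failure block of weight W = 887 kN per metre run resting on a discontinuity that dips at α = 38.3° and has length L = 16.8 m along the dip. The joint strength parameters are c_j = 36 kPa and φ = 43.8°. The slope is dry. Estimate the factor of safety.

FS = 2.31

Resolving the block weight along and normal to the plane and applying the Mohr–Coulomb strength on the joint:
N' = W cosα = 887·cos38.3° = 696.1 kN/m
Driving force T = W sinα = 887·sin38.3° = 549.7 kN/m
Resisting force R = c_j·L + N'·tanφ = 36·16.8 + 696.1·tan43.8° = 604.8 + 667.5 = 1272.3 kN/m
FS = R / T = 1272.3 / 549.7 = 2.314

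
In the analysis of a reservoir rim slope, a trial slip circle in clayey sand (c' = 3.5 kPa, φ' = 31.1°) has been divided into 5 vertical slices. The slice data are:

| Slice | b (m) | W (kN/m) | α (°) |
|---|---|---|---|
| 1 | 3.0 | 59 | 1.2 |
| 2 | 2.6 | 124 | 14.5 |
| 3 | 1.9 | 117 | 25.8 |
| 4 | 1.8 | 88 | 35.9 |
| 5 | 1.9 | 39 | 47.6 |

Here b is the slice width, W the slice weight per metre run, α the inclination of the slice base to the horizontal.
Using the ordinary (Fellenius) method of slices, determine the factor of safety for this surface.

Ordinary method of slices: FS = Σ[c'·Δl_i + (W_i cosα_i)·tanφ'] / Σ W_i sinα_i, with Δl_i = b_i / cosα_i.
Slice 1: Δl = 3.0/cos1.2° = 3.001 m; N'_1 = 59·cos1.2° = 59.0; c'Δl = 10.50; W sinα = 1.2
Slice 2: Δl = 2.6/cos14.5° = 2.686 m; N'_2 = 124·cos14.5° = 120.1; c'Δl = 9.40; W sinα = 31.0
Slice 3: Δl = 1.9/cos25.8° = 2.110 m; N'_3 = 117·cos25.8° = 105.3; c'Δl = 7.39; W sinα = 50.9
Slice 4: Δl = 1.8/cos35.9° = 2.222 m; N'_4 = 88·cos35.9° = 71.3; c'Δl = 7.78; W sinα = 51.6
Slice 5: Δl = 1.9/cos47.6° = 2.818 m; N'_5 = 39·cos47.6° = 26.3; c'Δl = 9.86; W sinα = 28.8
Σc'Δl = 44.9 kN/m; ΣN' = 382.0 kN/m; ΣW sinα = 163.6 kN/m
Resisting = 44.9 + 382.0·tan31.1° = 44.9 + 230.4 = 275.3 kN/m
FS = 275.3 / 163.6 = 1.683

FS = 1.68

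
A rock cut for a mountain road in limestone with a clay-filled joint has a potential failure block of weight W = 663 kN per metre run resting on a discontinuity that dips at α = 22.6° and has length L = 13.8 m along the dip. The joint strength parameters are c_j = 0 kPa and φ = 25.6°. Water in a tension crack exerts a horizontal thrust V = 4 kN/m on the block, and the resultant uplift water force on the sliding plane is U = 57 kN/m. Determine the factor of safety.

FS = 1.03

Resolving the block weight along and normal to the plane and applying the Mohr–Coulomb strength on the joint:
N' = W cosα − U − V sinα = 663·cos22.6° − 57 − 4·sin22.6° = 553.6 kN/m
Driving force T = W sinα + V cosα = 663·sin22.6° + 4·cos22.6° = 258.5 kN/m
Resisting force R = c_j·L + N'·tanφ = 0·13.8 + 553.6·tan25.6° = 0.0 + 265.2 = 265.2 kN/m
FS = R / T = 265.2 / 258.5 = 1.026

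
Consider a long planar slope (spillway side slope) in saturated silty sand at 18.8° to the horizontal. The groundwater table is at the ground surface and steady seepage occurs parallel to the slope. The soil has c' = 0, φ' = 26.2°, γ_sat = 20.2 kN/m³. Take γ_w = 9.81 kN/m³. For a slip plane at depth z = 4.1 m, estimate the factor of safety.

FS = 0.74

With seepage parallel to the slope and the water table at the surface, the effective normal stress on the slip plane uses the buoyant unit weight γ' = γ_sat − γ_w while the driving shear stress uses γ_sat:
FS = [c' + γ' z cos²β tanφ'] / [γ_sat z sinβ cosβ]
(For c' = 0 this reduces to FS = (γ'/γ_sat)·tanφ'/tanβ.)
γ' = 20.2 − 9.81 = 10.39 kN/m³
Numerator = 0.0 + 10.39·4.1·cos²18.8°·tan26.2° = 0.0 + 10.39·4.1·0.8961·0.4921 = 18.784 kPa
Denominator = 20.2·4.1·sin18.8°·cos18.8° = 20.2·4.1·0.3223·0.9466 = 25.266 kPa
FS = 18.784 / 25.266 = 0.743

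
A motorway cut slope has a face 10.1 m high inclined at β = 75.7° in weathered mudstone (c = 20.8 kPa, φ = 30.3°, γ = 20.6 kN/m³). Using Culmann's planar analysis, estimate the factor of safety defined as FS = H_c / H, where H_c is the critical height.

FS = 1.12

H_c = (4c/γ) · sinβ cosφ / [1 − cos(β − φ)]
    = (4·20.8/20.6) · sin75.7°·cos30.3° / [1 − cos45.4°]
    = 4.039 · 0.8366 / 0.2978 = 11.34 m
FS = H_c / H = 11.34 / 10.1 = 1.123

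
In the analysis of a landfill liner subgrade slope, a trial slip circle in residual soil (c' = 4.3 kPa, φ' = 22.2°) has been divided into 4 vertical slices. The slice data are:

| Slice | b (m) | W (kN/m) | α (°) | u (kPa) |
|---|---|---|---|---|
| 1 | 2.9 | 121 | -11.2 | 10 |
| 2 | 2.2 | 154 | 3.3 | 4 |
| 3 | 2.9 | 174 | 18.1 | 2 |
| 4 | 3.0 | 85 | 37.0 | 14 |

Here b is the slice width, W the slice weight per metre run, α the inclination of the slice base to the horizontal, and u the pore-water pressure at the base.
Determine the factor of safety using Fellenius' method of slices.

Ordinary method of slices: FS = Σ[c'·Δl_i + (W_i cosα_i − u_i·Δl_i)·tanφ'] / Σ W_i sinα_i, with Δl_i = b_i / cosα_i.
Slice 1: Δl = 2.9/cos(-11.2°) = 2.956 m; N'_1 = 121·cos(-11.2°) − 10·2.956 = 89.1; c'Δl = 12.71; W sinα = -23.5
Slice 2: Δl = 2.2/cos3.3° = 2.204 m; N'_2 = 154·cos3.3° − 4·2.204 = 144.9; c'Δl = 9.48; W sinα = 8.9
Slice 3: Δl = 2.9/cos18.1° = 3.051 m; N'_3 = 174·cos18.1° − 2·3.051 = 159.3; c'Δl = 13.12; W sinα = 54.1
Slice 4: Δl = 3.0/cos37.0° = 3.756 m; N'_4 = 85·cos37.0° − 14·3.756 = 15.3; c'Δl = 16.15; W sinα = 51.2
Σc'Δl = 51.5 kN/m; ΣN' = 408.6 kN/m; ΣW sinα = 90.6 kN/m
Resisting = 51.5 + 408.6·tan22.2° = 51.5 + 166.8 = 218.2 kN/m
FS = 218.2 / 90.6 = 2.409

FS = 2.41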